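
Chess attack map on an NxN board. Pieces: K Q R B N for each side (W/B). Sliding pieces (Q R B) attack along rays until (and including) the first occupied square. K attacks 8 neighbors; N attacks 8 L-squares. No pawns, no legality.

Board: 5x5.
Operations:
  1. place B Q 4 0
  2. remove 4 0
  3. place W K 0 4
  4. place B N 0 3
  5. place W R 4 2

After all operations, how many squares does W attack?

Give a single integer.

Answer: 11

Derivation:
Op 1: place BQ@(4,0)
Op 2: remove (4,0)
Op 3: place WK@(0,4)
Op 4: place BN@(0,3)
Op 5: place WR@(4,2)
Per-piece attacks for W:
  WK@(0,4): attacks (0,3) (1,4) (1,3)
  WR@(4,2): attacks (4,3) (4,4) (4,1) (4,0) (3,2) (2,2) (1,2) (0,2)
Union (11 distinct): (0,2) (0,3) (1,2) (1,3) (1,4) (2,2) (3,2) (4,0) (4,1) (4,3) (4,4)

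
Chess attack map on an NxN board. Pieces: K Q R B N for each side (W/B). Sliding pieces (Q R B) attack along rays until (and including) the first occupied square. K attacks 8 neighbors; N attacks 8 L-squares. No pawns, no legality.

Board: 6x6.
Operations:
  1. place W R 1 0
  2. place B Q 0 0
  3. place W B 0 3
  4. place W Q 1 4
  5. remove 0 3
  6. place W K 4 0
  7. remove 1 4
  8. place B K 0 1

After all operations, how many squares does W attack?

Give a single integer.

Op 1: place WR@(1,0)
Op 2: place BQ@(0,0)
Op 3: place WB@(0,3)
Op 4: place WQ@(1,4)
Op 5: remove (0,3)
Op 6: place WK@(4,0)
Op 7: remove (1,4)
Op 8: place BK@(0,1)
Per-piece attacks for W:
  WR@(1,0): attacks (1,1) (1,2) (1,3) (1,4) (1,5) (2,0) (3,0) (4,0) (0,0) [ray(1,0) blocked at (4,0); ray(-1,0) blocked at (0,0)]
  WK@(4,0): attacks (4,1) (5,0) (3,0) (5,1) (3,1)
Union (13 distinct): (0,0) (1,1) (1,2) (1,3) (1,4) (1,5) (2,0) (3,0) (3,1) (4,0) (4,1) (5,0) (5,1)

Answer: 13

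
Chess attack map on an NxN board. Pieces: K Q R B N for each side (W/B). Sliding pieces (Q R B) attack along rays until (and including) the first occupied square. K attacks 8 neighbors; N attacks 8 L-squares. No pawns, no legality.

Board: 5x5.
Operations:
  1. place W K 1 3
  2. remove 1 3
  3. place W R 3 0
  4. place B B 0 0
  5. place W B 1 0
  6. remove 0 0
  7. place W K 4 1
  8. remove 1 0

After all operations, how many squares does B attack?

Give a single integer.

Op 1: place WK@(1,3)
Op 2: remove (1,3)
Op 3: place WR@(3,0)
Op 4: place BB@(0,0)
Op 5: place WB@(1,0)
Op 6: remove (0,0)
Op 7: place WK@(4,1)
Op 8: remove (1,0)
Per-piece attacks for B:
Union (0 distinct): (none)

Answer: 0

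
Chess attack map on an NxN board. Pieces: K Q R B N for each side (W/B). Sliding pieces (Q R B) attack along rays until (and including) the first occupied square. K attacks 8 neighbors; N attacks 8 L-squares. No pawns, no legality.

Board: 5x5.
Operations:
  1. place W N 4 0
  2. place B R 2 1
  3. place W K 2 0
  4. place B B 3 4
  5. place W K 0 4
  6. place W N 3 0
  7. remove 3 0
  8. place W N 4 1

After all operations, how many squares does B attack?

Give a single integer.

Op 1: place WN@(4,0)
Op 2: place BR@(2,1)
Op 3: place WK@(2,0)
Op 4: place BB@(3,4)
Op 5: place WK@(0,4)
Op 6: place WN@(3,0)
Op 7: remove (3,0)
Op 8: place WN@(4,1)
Per-piece attacks for B:
  BR@(2,1): attacks (2,2) (2,3) (2,4) (2,0) (3,1) (4,1) (1,1) (0,1) [ray(0,-1) blocked at (2,0); ray(1,0) blocked at (4,1)]
  BB@(3,4): attacks (4,3) (2,3) (1,2) (0,1)
Union (10 distinct): (0,1) (1,1) (1,2) (2,0) (2,2) (2,3) (2,4) (3,1) (4,1) (4,3)

Answer: 10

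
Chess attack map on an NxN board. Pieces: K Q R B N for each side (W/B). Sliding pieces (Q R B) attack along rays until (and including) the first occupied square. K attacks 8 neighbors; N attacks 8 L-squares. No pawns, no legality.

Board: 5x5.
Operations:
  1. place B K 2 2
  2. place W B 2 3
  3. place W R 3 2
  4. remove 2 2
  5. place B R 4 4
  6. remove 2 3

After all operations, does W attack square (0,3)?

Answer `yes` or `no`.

Op 1: place BK@(2,2)
Op 2: place WB@(2,3)
Op 3: place WR@(3,2)
Op 4: remove (2,2)
Op 5: place BR@(4,4)
Op 6: remove (2,3)
Per-piece attacks for W:
  WR@(3,2): attacks (3,3) (3,4) (3,1) (3,0) (4,2) (2,2) (1,2) (0,2)
W attacks (0,3): no

Answer: no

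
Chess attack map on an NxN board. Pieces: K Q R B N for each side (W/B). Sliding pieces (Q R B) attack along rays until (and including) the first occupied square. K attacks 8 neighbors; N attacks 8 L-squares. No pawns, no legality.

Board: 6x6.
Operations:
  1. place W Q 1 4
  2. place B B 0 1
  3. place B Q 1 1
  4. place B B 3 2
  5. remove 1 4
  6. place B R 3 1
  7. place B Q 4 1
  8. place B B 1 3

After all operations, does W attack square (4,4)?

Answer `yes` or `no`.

Answer: no

Derivation:
Op 1: place WQ@(1,4)
Op 2: place BB@(0,1)
Op 3: place BQ@(1,1)
Op 4: place BB@(3,2)
Op 5: remove (1,4)
Op 6: place BR@(3,1)
Op 7: place BQ@(4,1)
Op 8: place BB@(1,3)
Per-piece attacks for W:
W attacks (4,4): no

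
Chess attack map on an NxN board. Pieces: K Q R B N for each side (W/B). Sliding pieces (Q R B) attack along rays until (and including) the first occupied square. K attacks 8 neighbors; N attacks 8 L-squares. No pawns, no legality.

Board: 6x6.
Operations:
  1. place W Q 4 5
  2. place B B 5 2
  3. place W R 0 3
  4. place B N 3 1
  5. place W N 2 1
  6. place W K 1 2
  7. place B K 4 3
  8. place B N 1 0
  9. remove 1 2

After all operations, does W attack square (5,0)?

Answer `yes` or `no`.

Answer: no

Derivation:
Op 1: place WQ@(4,5)
Op 2: place BB@(5,2)
Op 3: place WR@(0,3)
Op 4: place BN@(3,1)
Op 5: place WN@(2,1)
Op 6: place WK@(1,2)
Op 7: place BK@(4,3)
Op 8: place BN@(1,0)
Op 9: remove (1,2)
Per-piece attacks for W:
  WR@(0,3): attacks (0,4) (0,5) (0,2) (0,1) (0,0) (1,3) (2,3) (3,3) (4,3) [ray(1,0) blocked at (4,3)]
  WN@(2,1): attacks (3,3) (4,2) (1,3) (0,2) (4,0) (0,0)
  WQ@(4,5): attacks (4,4) (4,3) (5,5) (3,5) (2,5) (1,5) (0,5) (5,4) (3,4) (2,3) (1,2) (0,1) [ray(0,-1) blocked at (4,3)]
W attacks (5,0): no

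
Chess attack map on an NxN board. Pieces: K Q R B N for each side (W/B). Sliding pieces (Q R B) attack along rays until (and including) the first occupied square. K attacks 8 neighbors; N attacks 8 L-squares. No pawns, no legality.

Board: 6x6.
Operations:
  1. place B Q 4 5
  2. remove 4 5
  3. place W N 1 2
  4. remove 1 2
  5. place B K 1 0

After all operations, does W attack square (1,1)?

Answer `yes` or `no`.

Op 1: place BQ@(4,5)
Op 2: remove (4,5)
Op 3: place WN@(1,2)
Op 4: remove (1,2)
Op 5: place BK@(1,0)
Per-piece attacks for W:
W attacks (1,1): no

Answer: no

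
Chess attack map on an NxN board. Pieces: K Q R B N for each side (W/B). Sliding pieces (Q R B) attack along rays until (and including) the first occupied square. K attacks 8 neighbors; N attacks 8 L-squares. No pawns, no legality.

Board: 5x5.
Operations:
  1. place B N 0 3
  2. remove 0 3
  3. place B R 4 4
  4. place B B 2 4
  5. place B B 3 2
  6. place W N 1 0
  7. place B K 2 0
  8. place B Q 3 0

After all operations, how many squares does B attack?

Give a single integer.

Answer: 20

Derivation:
Op 1: place BN@(0,3)
Op 2: remove (0,3)
Op 3: place BR@(4,4)
Op 4: place BB@(2,4)
Op 5: place BB@(3,2)
Op 6: place WN@(1,0)
Op 7: place BK@(2,0)
Op 8: place BQ@(3,0)
Per-piece attacks for B:
  BK@(2,0): attacks (2,1) (3,0) (1,0) (3,1) (1,1)
  BB@(2,4): attacks (3,3) (4,2) (1,3) (0,2)
  BQ@(3,0): attacks (3,1) (3,2) (4,0) (2,0) (4,1) (2,1) (1,2) (0,3) [ray(0,1) blocked at (3,2); ray(-1,0) blocked at (2,0)]
  BB@(3,2): attacks (4,3) (4,1) (2,3) (1,4) (2,1) (1,0) [ray(-1,-1) blocked at (1,0)]
  BR@(4,4): attacks (4,3) (4,2) (4,1) (4,0) (3,4) (2,4) [ray(-1,0) blocked at (2,4)]
Union (20 distinct): (0,2) (0,3) (1,0) (1,1) (1,2) (1,3) (1,4) (2,0) (2,1) (2,3) (2,4) (3,0) (3,1) (3,2) (3,3) (3,4) (4,0) (4,1) (4,2) (4,3)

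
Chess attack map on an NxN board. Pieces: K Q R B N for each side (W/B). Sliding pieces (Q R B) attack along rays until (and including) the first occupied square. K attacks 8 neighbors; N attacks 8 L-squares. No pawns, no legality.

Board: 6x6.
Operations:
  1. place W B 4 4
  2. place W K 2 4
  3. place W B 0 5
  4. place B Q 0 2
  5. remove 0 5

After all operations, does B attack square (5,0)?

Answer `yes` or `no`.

Answer: no

Derivation:
Op 1: place WB@(4,4)
Op 2: place WK@(2,4)
Op 3: place WB@(0,5)
Op 4: place BQ@(0,2)
Op 5: remove (0,5)
Per-piece attacks for B:
  BQ@(0,2): attacks (0,3) (0,4) (0,5) (0,1) (0,0) (1,2) (2,2) (3,2) (4,2) (5,2) (1,3) (2,4) (1,1) (2,0) [ray(1,1) blocked at (2,4)]
B attacks (5,0): no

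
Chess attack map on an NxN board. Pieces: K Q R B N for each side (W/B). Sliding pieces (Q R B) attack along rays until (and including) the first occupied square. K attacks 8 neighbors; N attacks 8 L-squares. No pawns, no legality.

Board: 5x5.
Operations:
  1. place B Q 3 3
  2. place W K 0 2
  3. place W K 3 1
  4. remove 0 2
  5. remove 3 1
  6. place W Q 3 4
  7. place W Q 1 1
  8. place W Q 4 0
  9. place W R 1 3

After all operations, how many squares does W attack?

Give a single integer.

Op 1: place BQ@(3,3)
Op 2: place WK@(0,2)
Op 3: place WK@(3,1)
Op 4: remove (0,2)
Op 5: remove (3,1)
Op 6: place WQ@(3,4)
Op 7: place WQ@(1,1)
Op 8: place WQ@(4,0)
Op 9: place WR@(1,3)
Per-piece attacks for W:
  WQ@(1,1): attacks (1,2) (1,3) (1,0) (2,1) (3,1) (4,1) (0,1) (2,2) (3,3) (2,0) (0,2) (0,0) [ray(0,1) blocked at (1,3); ray(1,1) blocked at (3,3)]
  WR@(1,3): attacks (1,4) (1,2) (1,1) (2,3) (3,3) (0,3) [ray(0,-1) blocked at (1,1); ray(1,0) blocked at (3,3)]
  WQ@(3,4): attacks (3,3) (4,4) (2,4) (1,4) (0,4) (4,3) (2,3) (1,2) (0,1) [ray(0,-1) blocked at (3,3)]
  WQ@(4,0): attacks (4,1) (4,2) (4,3) (4,4) (3,0) (2,0) (1,0) (0,0) (3,1) (2,2) (1,3) [ray(-1,1) blocked at (1,3)]
Union (22 distinct): (0,0) (0,1) (0,2) (0,3) (0,4) (1,0) (1,1) (1,2) (1,3) (1,4) (2,0) (2,1) (2,2) (2,3) (2,4) (3,0) (3,1) (3,3) (4,1) (4,2) (4,3) (4,4)

Answer: 22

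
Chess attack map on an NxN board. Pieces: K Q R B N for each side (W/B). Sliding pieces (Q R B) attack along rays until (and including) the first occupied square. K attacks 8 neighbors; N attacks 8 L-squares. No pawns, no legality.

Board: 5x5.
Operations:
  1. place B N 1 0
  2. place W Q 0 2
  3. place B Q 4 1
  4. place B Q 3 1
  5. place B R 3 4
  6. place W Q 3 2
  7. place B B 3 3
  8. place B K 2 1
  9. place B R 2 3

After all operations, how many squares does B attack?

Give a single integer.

Answer: 22

Derivation:
Op 1: place BN@(1,0)
Op 2: place WQ@(0,2)
Op 3: place BQ@(4,1)
Op 4: place BQ@(3,1)
Op 5: place BR@(3,4)
Op 6: place WQ@(3,2)
Op 7: place BB@(3,3)
Op 8: place BK@(2,1)
Op 9: place BR@(2,3)
Per-piece attacks for B:
  BN@(1,0): attacks (2,2) (3,1) (0,2)
  BK@(2,1): attacks (2,2) (2,0) (3,1) (1,1) (3,2) (3,0) (1,2) (1,0)
  BR@(2,3): attacks (2,4) (2,2) (2,1) (3,3) (1,3) (0,3) [ray(0,-1) blocked at (2,1); ray(1,0) blocked at (3,3)]
  BQ@(3,1): attacks (3,2) (3,0) (4,1) (2,1) (4,2) (4,0) (2,2) (1,3) (0,4) (2,0) [ray(0,1) blocked at (3,2); ray(1,0) blocked at (4,1); ray(-1,0) blocked at (2,1)]
  BB@(3,3): attacks (4,4) (4,2) (2,4) (2,2) (1,1) (0,0)
  BR@(3,4): attacks (3,3) (4,4) (2,4) (1,4) (0,4) [ray(0,-1) blocked at (3,3)]
  BQ@(4,1): attacks (4,2) (4,3) (4,4) (4,0) (3,1) (3,2) (3,0) [ray(-1,0) blocked at (3,1); ray(-1,1) blocked at (3,2)]
Union (22 distinct): (0,0) (0,2) (0,3) (0,4) (1,0) (1,1) (1,2) (1,3) (1,4) (2,0) (2,1) (2,2) (2,4) (3,0) (3,1) (3,2) (3,3) (4,0) (4,1) (4,2) (4,3) (4,4)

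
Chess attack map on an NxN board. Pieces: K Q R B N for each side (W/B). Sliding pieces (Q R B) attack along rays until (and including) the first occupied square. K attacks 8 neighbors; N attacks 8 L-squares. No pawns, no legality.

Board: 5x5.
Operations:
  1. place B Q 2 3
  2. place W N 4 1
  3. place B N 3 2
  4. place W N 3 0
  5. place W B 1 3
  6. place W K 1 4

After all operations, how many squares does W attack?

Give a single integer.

Op 1: place BQ@(2,3)
Op 2: place WN@(4,1)
Op 3: place BN@(3,2)
Op 4: place WN@(3,0)
Op 5: place WB@(1,3)
Op 6: place WK@(1,4)
Per-piece attacks for W:
  WB@(1,3): attacks (2,4) (2,2) (3,1) (4,0) (0,4) (0,2)
  WK@(1,4): attacks (1,3) (2,4) (0,4) (2,3) (0,3)
  WN@(3,0): attacks (4,2) (2,2) (1,1)
  WN@(4,1): attacks (3,3) (2,2) (2,0)
Union (13 distinct): (0,2) (0,3) (0,4) (1,1) (1,3) (2,0) (2,2) (2,3) (2,4) (3,1) (3,3) (4,0) (4,2)

Answer: 13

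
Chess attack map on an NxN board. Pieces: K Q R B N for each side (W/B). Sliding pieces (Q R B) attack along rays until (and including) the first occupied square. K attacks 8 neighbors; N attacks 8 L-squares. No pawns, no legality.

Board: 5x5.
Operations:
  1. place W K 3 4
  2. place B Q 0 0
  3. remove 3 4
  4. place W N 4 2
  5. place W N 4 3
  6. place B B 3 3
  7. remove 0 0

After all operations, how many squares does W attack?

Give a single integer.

Answer: 7

Derivation:
Op 1: place WK@(3,4)
Op 2: place BQ@(0,0)
Op 3: remove (3,4)
Op 4: place WN@(4,2)
Op 5: place WN@(4,3)
Op 6: place BB@(3,3)
Op 7: remove (0,0)
Per-piece attacks for W:
  WN@(4,2): attacks (3,4) (2,3) (3,0) (2,1)
  WN@(4,3): attacks (2,4) (3,1) (2,2)
Union (7 distinct): (2,1) (2,2) (2,3) (2,4) (3,0) (3,1) (3,4)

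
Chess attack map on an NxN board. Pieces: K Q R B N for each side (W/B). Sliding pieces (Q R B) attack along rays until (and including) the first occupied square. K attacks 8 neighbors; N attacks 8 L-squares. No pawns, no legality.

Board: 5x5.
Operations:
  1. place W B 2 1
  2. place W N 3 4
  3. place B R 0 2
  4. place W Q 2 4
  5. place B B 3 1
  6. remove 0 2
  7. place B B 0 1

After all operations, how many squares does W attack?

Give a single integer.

Op 1: place WB@(2,1)
Op 2: place WN@(3,4)
Op 3: place BR@(0,2)
Op 4: place WQ@(2,4)
Op 5: place BB@(3,1)
Op 6: remove (0,2)
Op 7: place BB@(0,1)
Per-piece attacks for W:
  WB@(2,1): attacks (3,2) (4,3) (3,0) (1,2) (0,3) (1,0)
  WQ@(2,4): attacks (2,3) (2,2) (2,1) (3,4) (1,4) (0,4) (3,3) (4,2) (1,3) (0,2) [ray(0,-1) blocked at (2,1); ray(1,0) blocked at (3,4)]
  WN@(3,4): attacks (4,2) (2,2) (1,3)
Union (16 distinct): (0,2) (0,3) (0,4) (1,0) (1,2) (1,3) (1,4) (2,1) (2,2) (2,3) (3,0) (3,2) (3,3) (3,4) (4,2) (4,3)

Answer: 16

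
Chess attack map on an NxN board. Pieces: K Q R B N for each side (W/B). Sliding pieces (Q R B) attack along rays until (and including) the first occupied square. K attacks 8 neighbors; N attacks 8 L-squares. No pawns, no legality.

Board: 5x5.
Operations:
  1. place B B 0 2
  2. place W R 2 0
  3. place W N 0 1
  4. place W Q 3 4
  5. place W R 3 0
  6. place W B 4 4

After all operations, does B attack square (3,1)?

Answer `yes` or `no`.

Op 1: place BB@(0,2)
Op 2: place WR@(2,0)
Op 3: place WN@(0,1)
Op 4: place WQ@(3,4)
Op 5: place WR@(3,0)
Op 6: place WB@(4,4)
Per-piece attacks for B:
  BB@(0,2): attacks (1,3) (2,4) (1,1) (2,0) [ray(1,-1) blocked at (2,0)]
B attacks (3,1): no

Answer: no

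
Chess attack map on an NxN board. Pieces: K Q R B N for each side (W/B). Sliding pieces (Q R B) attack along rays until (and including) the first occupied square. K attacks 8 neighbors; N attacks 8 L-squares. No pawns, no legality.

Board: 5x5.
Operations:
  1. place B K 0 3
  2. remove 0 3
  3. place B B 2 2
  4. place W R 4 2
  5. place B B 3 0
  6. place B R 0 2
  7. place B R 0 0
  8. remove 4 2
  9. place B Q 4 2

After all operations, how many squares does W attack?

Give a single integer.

Op 1: place BK@(0,3)
Op 2: remove (0,3)
Op 3: place BB@(2,2)
Op 4: place WR@(4,2)
Op 5: place BB@(3,0)
Op 6: place BR@(0,2)
Op 7: place BR@(0,0)
Op 8: remove (4,2)
Op 9: place BQ@(4,2)
Per-piece attacks for W:
Union (0 distinct): (none)

Answer: 0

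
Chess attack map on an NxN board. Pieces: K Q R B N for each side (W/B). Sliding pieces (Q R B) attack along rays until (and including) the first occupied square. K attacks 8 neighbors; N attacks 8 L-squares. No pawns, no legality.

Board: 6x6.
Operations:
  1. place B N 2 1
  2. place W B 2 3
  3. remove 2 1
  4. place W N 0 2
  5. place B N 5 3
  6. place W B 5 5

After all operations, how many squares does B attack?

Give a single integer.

Op 1: place BN@(2,1)
Op 2: place WB@(2,3)
Op 3: remove (2,1)
Op 4: place WN@(0,2)
Op 5: place BN@(5,3)
Op 6: place WB@(5,5)
Per-piece attacks for B:
  BN@(5,3): attacks (4,5) (3,4) (4,1) (3,2)
Union (4 distinct): (3,2) (3,4) (4,1) (4,5)

Answer: 4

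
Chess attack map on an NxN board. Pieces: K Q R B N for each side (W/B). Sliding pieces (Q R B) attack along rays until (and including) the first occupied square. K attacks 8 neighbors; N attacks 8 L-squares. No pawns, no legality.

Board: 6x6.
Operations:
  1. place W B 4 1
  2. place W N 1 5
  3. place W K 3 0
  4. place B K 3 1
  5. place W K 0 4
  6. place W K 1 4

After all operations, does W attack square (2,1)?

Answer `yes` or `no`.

Op 1: place WB@(4,1)
Op 2: place WN@(1,5)
Op 3: place WK@(3,0)
Op 4: place BK@(3,1)
Op 5: place WK@(0,4)
Op 6: place WK@(1,4)
Per-piece attacks for W:
  WK@(0,4): attacks (0,5) (0,3) (1,4) (1,5) (1,3)
  WK@(1,4): attacks (1,5) (1,3) (2,4) (0,4) (2,5) (2,3) (0,5) (0,3)
  WN@(1,5): attacks (2,3) (3,4) (0,3)
  WK@(3,0): attacks (3,1) (4,0) (2,0) (4,1) (2,1)
  WB@(4,1): attacks (5,2) (5,0) (3,2) (2,3) (1,4) (3,0) [ray(-1,1) blocked at (1,4); ray(-1,-1) blocked at (3,0)]
W attacks (2,1): yes

Answer: yes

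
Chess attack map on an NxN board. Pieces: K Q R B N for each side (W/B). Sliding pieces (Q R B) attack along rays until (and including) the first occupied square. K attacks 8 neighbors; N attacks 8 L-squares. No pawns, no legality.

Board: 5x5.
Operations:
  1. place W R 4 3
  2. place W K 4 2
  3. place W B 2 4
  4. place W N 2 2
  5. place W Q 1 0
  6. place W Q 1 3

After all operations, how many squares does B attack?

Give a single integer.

Answer: 0

Derivation:
Op 1: place WR@(4,3)
Op 2: place WK@(4,2)
Op 3: place WB@(2,4)
Op 4: place WN@(2,2)
Op 5: place WQ@(1,0)
Op 6: place WQ@(1,3)
Per-piece attacks for B:
Union (0 distinct): (none)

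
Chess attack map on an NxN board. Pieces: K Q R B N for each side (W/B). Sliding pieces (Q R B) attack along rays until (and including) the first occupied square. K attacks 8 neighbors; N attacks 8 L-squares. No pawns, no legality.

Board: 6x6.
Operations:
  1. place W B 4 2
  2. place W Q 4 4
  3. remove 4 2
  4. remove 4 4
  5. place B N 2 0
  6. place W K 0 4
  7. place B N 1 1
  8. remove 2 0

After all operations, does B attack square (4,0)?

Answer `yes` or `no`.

Op 1: place WB@(4,2)
Op 2: place WQ@(4,4)
Op 3: remove (4,2)
Op 4: remove (4,4)
Op 5: place BN@(2,0)
Op 6: place WK@(0,4)
Op 7: place BN@(1,1)
Op 8: remove (2,0)
Per-piece attacks for B:
  BN@(1,1): attacks (2,3) (3,2) (0,3) (3,0)
B attacks (4,0): no

Answer: no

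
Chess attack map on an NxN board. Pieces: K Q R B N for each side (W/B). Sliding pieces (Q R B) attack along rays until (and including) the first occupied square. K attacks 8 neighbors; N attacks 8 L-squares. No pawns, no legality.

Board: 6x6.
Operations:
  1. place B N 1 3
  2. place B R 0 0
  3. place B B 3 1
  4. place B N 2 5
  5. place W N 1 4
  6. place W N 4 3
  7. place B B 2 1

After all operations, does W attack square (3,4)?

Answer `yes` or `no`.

Answer: no

Derivation:
Op 1: place BN@(1,3)
Op 2: place BR@(0,0)
Op 3: place BB@(3,1)
Op 4: place BN@(2,5)
Op 5: place WN@(1,4)
Op 6: place WN@(4,3)
Op 7: place BB@(2,1)
Per-piece attacks for W:
  WN@(1,4): attacks (3,5) (2,2) (3,3) (0,2)
  WN@(4,3): attacks (5,5) (3,5) (2,4) (5,1) (3,1) (2,2)
W attacks (3,4): no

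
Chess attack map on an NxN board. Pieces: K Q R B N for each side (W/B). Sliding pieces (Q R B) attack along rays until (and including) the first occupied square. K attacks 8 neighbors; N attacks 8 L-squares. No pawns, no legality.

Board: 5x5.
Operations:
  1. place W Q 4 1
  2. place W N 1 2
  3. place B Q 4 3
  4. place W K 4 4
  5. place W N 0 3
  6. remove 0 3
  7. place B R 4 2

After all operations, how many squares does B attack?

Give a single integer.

Answer: 14

Derivation:
Op 1: place WQ@(4,1)
Op 2: place WN@(1,2)
Op 3: place BQ@(4,3)
Op 4: place WK@(4,4)
Op 5: place WN@(0,3)
Op 6: remove (0,3)
Op 7: place BR@(4,2)
Per-piece attacks for B:
  BR@(4,2): attacks (4,3) (4,1) (3,2) (2,2) (1,2) [ray(0,1) blocked at (4,3); ray(0,-1) blocked at (4,1); ray(-1,0) blocked at (1,2)]
  BQ@(4,3): attacks (4,4) (4,2) (3,3) (2,3) (1,3) (0,3) (3,4) (3,2) (2,1) (1,0) [ray(0,1) blocked at (4,4); ray(0,-1) blocked at (4,2)]
Union (14 distinct): (0,3) (1,0) (1,2) (1,3) (2,1) (2,2) (2,3) (3,2) (3,3) (3,4) (4,1) (4,2) (4,3) (4,4)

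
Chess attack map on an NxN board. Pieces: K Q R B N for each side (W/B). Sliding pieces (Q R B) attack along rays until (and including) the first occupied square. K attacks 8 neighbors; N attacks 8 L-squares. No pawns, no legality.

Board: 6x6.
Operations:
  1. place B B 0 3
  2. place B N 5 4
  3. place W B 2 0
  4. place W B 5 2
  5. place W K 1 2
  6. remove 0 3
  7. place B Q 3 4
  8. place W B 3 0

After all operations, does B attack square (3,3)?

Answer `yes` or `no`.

Op 1: place BB@(0,3)
Op 2: place BN@(5,4)
Op 3: place WB@(2,0)
Op 4: place WB@(5,2)
Op 5: place WK@(1,2)
Op 6: remove (0,3)
Op 7: place BQ@(3,4)
Op 8: place WB@(3,0)
Per-piece attacks for B:
  BQ@(3,4): attacks (3,5) (3,3) (3,2) (3,1) (3,0) (4,4) (5,4) (2,4) (1,4) (0,4) (4,5) (4,3) (5,2) (2,5) (2,3) (1,2) [ray(0,-1) blocked at (3,0); ray(1,0) blocked at (5,4); ray(1,-1) blocked at (5,2); ray(-1,-1) blocked at (1,2)]
  BN@(5,4): attacks (3,5) (4,2) (3,3)
B attacks (3,3): yes

Answer: yes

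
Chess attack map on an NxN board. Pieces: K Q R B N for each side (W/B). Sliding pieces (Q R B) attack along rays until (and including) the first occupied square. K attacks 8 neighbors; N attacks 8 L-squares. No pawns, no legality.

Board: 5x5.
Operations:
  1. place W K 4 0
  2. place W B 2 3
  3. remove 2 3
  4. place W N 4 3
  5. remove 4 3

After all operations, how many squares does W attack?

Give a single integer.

Op 1: place WK@(4,0)
Op 2: place WB@(2,3)
Op 3: remove (2,3)
Op 4: place WN@(4,3)
Op 5: remove (4,3)
Per-piece attacks for W:
  WK@(4,0): attacks (4,1) (3,0) (3,1)
Union (3 distinct): (3,0) (3,1) (4,1)

Answer: 3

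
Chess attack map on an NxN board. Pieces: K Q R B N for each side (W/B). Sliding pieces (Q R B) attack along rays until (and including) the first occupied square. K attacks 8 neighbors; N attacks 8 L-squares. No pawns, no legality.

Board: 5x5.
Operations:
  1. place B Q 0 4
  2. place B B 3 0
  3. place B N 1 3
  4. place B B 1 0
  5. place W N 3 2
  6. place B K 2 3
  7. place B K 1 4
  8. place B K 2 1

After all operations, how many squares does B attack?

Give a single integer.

Answer: 21

Derivation:
Op 1: place BQ@(0,4)
Op 2: place BB@(3,0)
Op 3: place BN@(1,3)
Op 4: place BB@(1,0)
Op 5: place WN@(3,2)
Op 6: place BK@(2,3)
Op 7: place BK@(1,4)
Op 8: place BK@(2,1)
Per-piece attacks for B:
  BQ@(0,4): attacks (0,3) (0,2) (0,1) (0,0) (1,4) (1,3) [ray(1,0) blocked at (1,4); ray(1,-1) blocked at (1,3)]
  BB@(1,0): attacks (2,1) (0,1) [ray(1,1) blocked at (2,1)]
  BN@(1,3): attacks (3,4) (2,1) (3,2) (0,1)
  BK@(1,4): attacks (1,3) (2,4) (0,4) (2,3) (0,3)
  BK@(2,1): attacks (2,2) (2,0) (3,1) (1,1) (3,2) (3,0) (1,2) (1,0)
  BK@(2,3): attacks (2,4) (2,2) (3,3) (1,3) (3,4) (3,2) (1,4) (1,2)
  BB@(3,0): attacks (4,1) (2,1) [ray(-1,1) blocked at (2,1)]
Union (21 distinct): (0,0) (0,1) (0,2) (0,3) (0,4) (1,0) (1,1) (1,2) (1,3) (1,4) (2,0) (2,1) (2,2) (2,3) (2,4) (3,0) (3,1) (3,2) (3,3) (3,4) (4,1)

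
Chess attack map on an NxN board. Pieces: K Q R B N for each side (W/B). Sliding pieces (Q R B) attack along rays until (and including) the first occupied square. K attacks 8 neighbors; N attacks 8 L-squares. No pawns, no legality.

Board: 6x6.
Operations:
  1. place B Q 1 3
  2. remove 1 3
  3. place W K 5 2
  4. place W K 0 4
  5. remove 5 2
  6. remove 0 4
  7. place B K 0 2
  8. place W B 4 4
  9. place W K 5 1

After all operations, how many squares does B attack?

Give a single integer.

Op 1: place BQ@(1,3)
Op 2: remove (1,3)
Op 3: place WK@(5,2)
Op 4: place WK@(0,4)
Op 5: remove (5,2)
Op 6: remove (0,4)
Op 7: place BK@(0,2)
Op 8: place WB@(4,4)
Op 9: place WK@(5,1)
Per-piece attacks for B:
  BK@(0,2): attacks (0,3) (0,1) (1,2) (1,3) (1,1)
Union (5 distinct): (0,1) (0,3) (1,1) (1,2) (1,3)

Answer: 5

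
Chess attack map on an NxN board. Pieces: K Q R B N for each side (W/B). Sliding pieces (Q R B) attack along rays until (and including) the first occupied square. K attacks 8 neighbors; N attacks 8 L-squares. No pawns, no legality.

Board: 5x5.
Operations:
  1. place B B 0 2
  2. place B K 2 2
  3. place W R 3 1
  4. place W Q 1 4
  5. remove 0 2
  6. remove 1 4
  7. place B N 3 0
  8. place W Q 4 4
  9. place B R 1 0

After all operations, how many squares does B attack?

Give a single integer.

Answer: 14

Derivation:
Op 1: place BB@(0,2)
Op 2: place BK@(2,2)
Op 3: place WR@(3,1)
Op 4: place WQ@(1,4)
Op 5: remove (0,2)
Op 6: remove (1,4)
Op 7: place BN@(3,0)
Op 8: place WQ@(4,4)
Op 9: place BR@(1,0)
Per-piece attacks for B:
  BR@(1,0): attacks (1,1) (1,2) (1,3) (1,4) (2,0) (3,0) (0,0) [ray(1,0) blocked at (3,0)]
  BK@(2,2): attacks (2,3) (2,1) (3,2) (1,2) (3,3) (3,1) (1,3) (1,1)
  BN@(3,0): attacks (4,2) (2,2) (1,1)
Union (14 distinct): (0,0) (1,1) (1,2) (1,3) (1,4) (2,0) (2,1) (2,2) (2,3) (3,0) (3,1) (3,2) (3,3) (4,2)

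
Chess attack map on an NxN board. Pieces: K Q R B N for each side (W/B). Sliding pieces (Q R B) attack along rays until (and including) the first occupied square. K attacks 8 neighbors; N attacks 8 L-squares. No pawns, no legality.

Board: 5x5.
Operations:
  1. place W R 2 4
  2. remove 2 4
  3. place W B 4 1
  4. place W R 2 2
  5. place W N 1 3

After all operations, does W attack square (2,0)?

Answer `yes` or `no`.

Answer: yes

Derivation:
Op 1: place WR@(2,4)
Op 2: remove (2,4)
Op 3: place WB@(4,1)
Op 4: place WR@(2,2)
Op 5: place WN@(1,3)
Per-piece attacks for W:
  WN@(1,3): attacks (3,4) (2,1) (3,2) (0,1)
  WR@(2,2): attacks (2,3) (2,4) (2,1) (2,0) (3,2) (4,2) (1,2) (0,2)
  WB@(4,1): attacks (3,2) (2,3) (1,4) (3,0)
W attacks (2,0): yes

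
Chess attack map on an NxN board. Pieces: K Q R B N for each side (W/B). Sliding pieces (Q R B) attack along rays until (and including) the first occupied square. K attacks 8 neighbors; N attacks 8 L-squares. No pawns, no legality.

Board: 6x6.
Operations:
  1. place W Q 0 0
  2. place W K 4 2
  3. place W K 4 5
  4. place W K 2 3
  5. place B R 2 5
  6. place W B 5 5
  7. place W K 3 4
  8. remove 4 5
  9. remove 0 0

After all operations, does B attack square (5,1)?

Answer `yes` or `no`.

Op 1: place WQ@(0,0)
Op 2: place WK@(4,2)
Op 3: place WK@(4,5)
Op 4: place WK@(2,3)
Op 5: place BR@(2,5)
Op 6: place WB@(5,5)
Op 7: place WK@(3,4)
Op 8: remove (4,5)
Op 9: remove (0,0)
Per-piece attacks for B:
  BR@(2,5): attacks (2,4) (2,3) (3,5) (4,5) (5,5) (1,5) (0,5) [ray(0,-1) blocked at (2,3); ray(1,0) blocked at (5,5)]
B attacks (5,1): no

Answer: no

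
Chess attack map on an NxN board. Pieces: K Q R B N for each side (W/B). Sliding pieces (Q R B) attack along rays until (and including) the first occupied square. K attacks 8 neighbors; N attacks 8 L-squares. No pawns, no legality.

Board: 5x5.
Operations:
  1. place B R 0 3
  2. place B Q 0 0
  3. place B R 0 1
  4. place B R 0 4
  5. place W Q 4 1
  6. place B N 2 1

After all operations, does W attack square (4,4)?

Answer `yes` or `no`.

Op 1: place BR@(0,3)
Op 2: place BQ@(0,0)
Op 3: place BR@(0,1)
Op 4: place BR@(0,4)
Op 5: place WQ@(4,1)
Op 6: place BN@(2,1)
Per-piece attacks for W:
  WQ@(4,1): attacks (4,2) (4,3) (4,4) (4,0) (3,1) (2,1) (3,2) (2,3) (1,4) (3,0) [ray(-1,0) blocked at (2,1)]
W attacks (4,4): yes

Answer: yes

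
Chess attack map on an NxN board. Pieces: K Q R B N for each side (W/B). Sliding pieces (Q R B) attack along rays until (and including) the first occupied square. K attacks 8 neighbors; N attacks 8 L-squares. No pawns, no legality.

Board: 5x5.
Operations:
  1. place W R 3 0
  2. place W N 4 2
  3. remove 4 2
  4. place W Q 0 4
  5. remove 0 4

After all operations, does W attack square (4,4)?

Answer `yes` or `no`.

Answer: no

Derivation:
Op 1: place WR@(3,0)
Op 2: place WN@(4,2)
Op 3: remove (4,2)
Op 4: place WQ@(0,4)
Op 5: remove (0,4)
Per-piece attacks for W:
  WR@(3,0): attacks (3,1) (3,2) (3,3) (3,4) (4,0) (2,0) (1,0) (0,0)
W attacks (4,4): no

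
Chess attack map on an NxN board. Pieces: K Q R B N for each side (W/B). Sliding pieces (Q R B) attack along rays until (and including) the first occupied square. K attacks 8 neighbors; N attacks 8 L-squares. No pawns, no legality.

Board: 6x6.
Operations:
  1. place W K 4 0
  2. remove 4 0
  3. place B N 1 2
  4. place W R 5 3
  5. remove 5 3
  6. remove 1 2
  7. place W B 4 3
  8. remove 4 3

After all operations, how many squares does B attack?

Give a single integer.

Op 1: place WK@(4,0)
Op 2: remove (4,0)
Op 3: place BN@(1,2)
Op 4: place WR@(5,3)
Op 5: remove (5,3)
Op 6: remove (1,2)
Op 7: place WB@(4,3)
Op 8: remove (4,3)
Per-piece attacks for B:
Union (0 distinct): (none)

Answer: 0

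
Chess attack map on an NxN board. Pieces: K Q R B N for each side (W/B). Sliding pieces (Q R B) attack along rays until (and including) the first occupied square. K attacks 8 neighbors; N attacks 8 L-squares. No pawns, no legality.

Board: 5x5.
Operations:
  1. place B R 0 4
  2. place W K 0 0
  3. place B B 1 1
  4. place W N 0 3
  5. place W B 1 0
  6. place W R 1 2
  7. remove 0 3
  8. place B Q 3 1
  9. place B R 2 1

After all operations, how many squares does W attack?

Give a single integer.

Op 1: place BR@(0,4)
Op 2: place WK@(0,0)
Op 3: place BB@(1,1)
Op 4: place WN@(0,3)
Op 5: place WB@(1,0)
Op 6: place WR@(1,2)
Op 7: remove (0,3)
Op 8: place BQ@(3,1)
Op 9: place BR@(2,1)
Per-piece attacks for W:
  WK@(0,0): attacks (0,1) (1,0) (1,1)
  WB@(1,0): attacks (2,1) (0,1) [ray(1,1) blocked at (2,1)]
  WR@(1,2): attacks (1,3) (1,4) (1,1) (2,2) (3,2) (4,2) (0,2) [ray(0,-1) blocked at (1,1)]
Union (10 distinct): (0,1) (0,2) (1,0) (1,1) (1,3) (1,4) (2,1) (2,2) (3,2) (4,2)

Answer: 10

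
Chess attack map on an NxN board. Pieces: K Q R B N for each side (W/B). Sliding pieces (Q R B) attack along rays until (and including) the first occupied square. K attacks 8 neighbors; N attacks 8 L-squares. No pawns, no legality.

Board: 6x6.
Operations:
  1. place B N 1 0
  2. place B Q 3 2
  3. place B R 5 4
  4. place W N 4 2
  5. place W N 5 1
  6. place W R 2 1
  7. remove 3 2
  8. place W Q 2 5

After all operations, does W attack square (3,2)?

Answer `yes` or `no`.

Answer: yes

Derivation:
Op 1: place BN@(1,0)
Op 2: place BQ@(3,2)
Op 3: place BR@(5,4)
Op 4: place WN@(4,2)
Op 5: place WN@(5,1)
Op 6: place WR@(2,1)
Op 7: remove (3,2)
Op 8: place WQ@(2,5)
Per-piece attacks for W:
  WR@(2,1): attacks (2,2) (2,3) (2,4) (2,5) (2,0) (3,1) (4,1) (5,1) (1,1) (0,1) [ray(0,1) blocked at (2,5); ray(1,0) blocked at (5,1)]
  WQ@(2,5): attacks (2,4) (2,3) (2,2) (2,1) (3,5) (4,5) (5,5) (1,5) (0,5) (3,4) (4,3) (5,2) (1,4) (0,3) [ray(0,-1) blocked at (2,1)]
  WN@(4,2): attacks (5,4) (3,4) (2,3) (5,0) (3,0) (2,1)
  WN@(5,1): attacks (4,3) (3,2) (3,0)
W attacks (3,2): yes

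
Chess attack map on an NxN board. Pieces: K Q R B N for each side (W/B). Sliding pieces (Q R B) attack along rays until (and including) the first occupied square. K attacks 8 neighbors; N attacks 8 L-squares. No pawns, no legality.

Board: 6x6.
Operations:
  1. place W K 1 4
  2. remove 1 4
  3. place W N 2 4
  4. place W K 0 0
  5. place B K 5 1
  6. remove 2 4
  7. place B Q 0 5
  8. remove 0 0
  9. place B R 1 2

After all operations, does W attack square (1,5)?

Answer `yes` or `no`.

Answer: no

Derivation:
Op 1: place WK@(1,4)
Op 2: remove (1,4)
Op 3: place WN@(2,4)
Op 4: place WK@(0,0)
Op 5: place BK@(5,1)
Op 6: remove (2,4)
Op 7: place BQ@(0,5)
Op 8: remove (0,0)
Op 9: place BR@(1,2)
Per-piece attacks for W:
W attacks (1,5): no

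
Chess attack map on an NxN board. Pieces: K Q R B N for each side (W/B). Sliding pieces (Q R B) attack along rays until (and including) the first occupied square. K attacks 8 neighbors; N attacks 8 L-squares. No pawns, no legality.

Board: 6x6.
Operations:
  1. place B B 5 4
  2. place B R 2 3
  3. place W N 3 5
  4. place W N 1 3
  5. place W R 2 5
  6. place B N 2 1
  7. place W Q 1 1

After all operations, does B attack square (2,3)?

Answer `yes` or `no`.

Answer: no

Derivation:
Op 1: place BB@(5,4)
Op 2: place BR@(2,3)
Op 3: place WN@(3,5)
Op 4: place WN@(1,3)
Op 5: place WR@(2,5)
Op 6: place BN@(2,1)
Op 7: place WQ@(1,1)
Per-piece attacks for B:
  BN@(2,1): attacks (3,3) (4,2) (1,3) (0,2) (4,0) (0,0)
  BR@(2,3): attacks (2,4) (2,5) (2,2) (2,1) (3,3) (4,3) (5,3) (1,3) [ray(0,1) blocked at (2,5); ray(0,-1) blocked at (2,1); ray(-1,0) blocked at (1,3)]
  BB@(5,4): attacks (4,5) (4,3) (3,2) (2,1) [ray(-1,-1) blocked at (2,1)]
B attacks (2,3): no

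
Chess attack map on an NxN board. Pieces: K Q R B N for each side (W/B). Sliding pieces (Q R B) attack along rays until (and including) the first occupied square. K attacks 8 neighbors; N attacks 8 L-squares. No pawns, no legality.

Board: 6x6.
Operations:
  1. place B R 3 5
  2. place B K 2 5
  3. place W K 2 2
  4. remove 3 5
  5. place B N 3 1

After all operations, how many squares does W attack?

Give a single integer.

Op 1: place BR@(3,5)
Op 2: place BK@(2,5)
Op 3: place WK@(2,2)
Op 4: remove (3,5)
Op 5: place BN@(3,1)
Per-piece attacks for W:
  WK@(2,2): attacks (2,3) (2,1) (3,2) (1,2) (3,3) (3,1) (1,3) (1,1)
Union (8 distinct): (1,1) (1,2) (1,3) (2,1) (2,3) (3,1) (3,2) (3,3)

Answer: 8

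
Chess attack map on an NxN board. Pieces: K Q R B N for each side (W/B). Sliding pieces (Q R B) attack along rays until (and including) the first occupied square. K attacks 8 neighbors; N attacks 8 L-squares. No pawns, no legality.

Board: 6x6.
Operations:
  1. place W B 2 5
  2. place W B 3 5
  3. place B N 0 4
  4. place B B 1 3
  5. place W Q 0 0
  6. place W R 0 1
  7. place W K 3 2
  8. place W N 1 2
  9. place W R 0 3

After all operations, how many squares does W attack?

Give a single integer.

Op 1: place WB@(2,5)
Op 2: place WB@(3,5)
Op 3: place BN@(0,4)
Op 4: place BB@(1,3)
Op 5: place WQ@(0,0)
Op 6: place WR@(0,1)
Op 7: place WK@(3,2)
Op 8: place WN@(1,2)
Op 9: place WR@(0,3)
Per-piece attacks for W:
  WQ@(0,0): attacks (0,1) (1,0) (2,0) (3,0) (4,0) (5,0) (1,1) (2,2) (3,3) (4,4) (5,5) [ray(0,1) blocked at (0,1)]
  WR@(0,1): attacks (0,2) (0,3) (0,0) (1,1) (2,1) (3,1) (4,1) (5,1) [ray(0,1) blocked at (0,3); ray(0,-1) blocked at (0,0)]
  WR@(0,3): attacks (0,4) (0,2) (0,1) (1,3) [ray(0,1) blocked at (0,4); ray(0,-1) blocked at (0,1); ray(1,0) blocked at (1,3)]
  WN@(1,2): attacks (2,4) (3,3) (0,4) (2,0) (3,1) (0,0)
  WB@(2,5): attacks (3,4) (4,3) (5,2) (1,4) (0,3) [ray(-1,-1) blocked at (0,3)]
  WK@(3,2): attacks (3,3) (3,1) (4,2) (2,2) (4,3) (4,1) (2,3) (2,1)
  WB@(3,5): attacks (4,4) (5,3) (2,4) (1,3) [ray(-1,-1) blocked at (1,3)]
Union (28 distinct): (0,0) (0,1) (0,2) (0,3) (0,4) (1,0) (1,1) (1,3) (1,4) (2,0) (2,1) (2,2) (2,3) (2,4) (3,0) (3,1) (3,3) (3,4) (4,0) (4,1) (4,2) (4,3) (4,4) (5,0) (5,1) (5,2) (5,3) (5,5)

Answer: 28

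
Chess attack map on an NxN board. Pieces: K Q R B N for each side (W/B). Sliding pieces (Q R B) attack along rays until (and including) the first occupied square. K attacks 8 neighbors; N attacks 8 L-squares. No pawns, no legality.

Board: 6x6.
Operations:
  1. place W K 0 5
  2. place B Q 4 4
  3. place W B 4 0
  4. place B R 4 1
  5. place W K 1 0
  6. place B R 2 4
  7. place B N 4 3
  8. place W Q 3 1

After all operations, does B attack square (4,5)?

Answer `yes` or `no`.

Answer: yes

Derivation:
Op 1: place WK@(0,5)
Op 2: place BQ@(4,4)
Op 3: place WB@(4,0)
Op 4: place BR@(4,1)
Op 5: place WK@(1,0)
Op 6: place BR@(2,4)
Op 7: place BN@(4,3)
Op 8: place WQ@(3,1)
Per-piece attacks for B:
  BR@(2,4): attacks (2,5) (2,3) (2,2) (2,1) (2,0) (3,4) (4,4) (1,4) (0,4) [ray(1,0) blocked at (4,4)]
  BR@(4,1): attacks (4,2) (4,3) (4,0) (5,1) (3,1) [ray(0,1) blocked at (4,3); ray(0,-1) blocked at (4,0); ray(-1,0) blocked at (3,1)]
  BN@(4,3): attacks (5,5) (3,5) (2,4) (5,1) (3,1) (2,2)
  BQ@(4,4): attacks (4,5) (4,3) (5,4) (3,4) (2,4) (5,5) (5,3) (3,5) (3,3) (2,2) (1,1) (0,0) [ray(0,-1) blocked at (4,3); ray(-1,0) blocked at (2,4)]
B attacks (4,5): yes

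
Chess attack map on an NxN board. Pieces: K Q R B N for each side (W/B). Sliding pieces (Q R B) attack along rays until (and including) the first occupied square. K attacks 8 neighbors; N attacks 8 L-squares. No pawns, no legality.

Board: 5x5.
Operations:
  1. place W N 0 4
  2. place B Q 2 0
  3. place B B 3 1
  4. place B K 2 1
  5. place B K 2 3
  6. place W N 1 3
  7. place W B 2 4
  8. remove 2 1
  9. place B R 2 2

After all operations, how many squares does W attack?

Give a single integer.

Answer: 9

Derivation:
Op 1: place WN@(0,4)
Op 2: place BQ@(2,0)
Op 3: place BB@(3,1)
Op 4: place BK@(2,1)
Op 5: place BK@(2,3)
Op 6: place WN@(1,3)
Op 7: place WB@(2,4)
Op 8: remove (2,1)
Op 9: place BR@(2,2)
Per-piece attacks for W:
  WN@(0,4): attacks (1,2) (2,3)
  WN@(1,3): attacks (3,4) (2,1) (3,2) (0,1)
  WB@(2,4): attacks (3,3) (4,2) (1,3) [ray(-1,-1) blocked at (1,3)]
Union (9 distinct): (0,1) (1,2) (1,3) (2,1) (2,3) (3,2) (3,3) (3,4) (4,2)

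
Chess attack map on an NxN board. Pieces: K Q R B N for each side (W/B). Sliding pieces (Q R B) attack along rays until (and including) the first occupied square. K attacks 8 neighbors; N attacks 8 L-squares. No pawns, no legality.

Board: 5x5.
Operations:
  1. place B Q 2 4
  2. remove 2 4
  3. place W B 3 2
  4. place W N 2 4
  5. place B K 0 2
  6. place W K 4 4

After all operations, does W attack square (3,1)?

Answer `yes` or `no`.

Answer: no

Derivation:
Op 1: place BQ@(2,4)
Op 2: remove (2,4)
Op 3: place WB@(3,2)
Op 4: place WN@(2,4)
Op 5: place BK@(0,2)
Op 6: place WK@(4,4)
Per-piece attacks for W:
  WN@(2,4): attacks (3,2) (4,3) (1,2) (0,3)
  WB@(3,2): attacks (4,3) (4,1) (2,3) (1,4) (2,1) (1,0)
  WK@(4,4): attacks (4,3) (3,4) (3,3)
W attacks (3,1): no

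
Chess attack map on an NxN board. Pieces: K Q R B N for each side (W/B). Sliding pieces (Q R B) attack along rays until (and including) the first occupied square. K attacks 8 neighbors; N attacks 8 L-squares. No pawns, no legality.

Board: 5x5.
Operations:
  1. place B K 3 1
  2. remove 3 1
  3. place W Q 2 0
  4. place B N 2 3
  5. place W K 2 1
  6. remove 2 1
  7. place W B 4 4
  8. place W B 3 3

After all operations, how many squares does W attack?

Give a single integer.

Answer: 14

Derivation:
Op 1: place BK@(3,1)
Op 2: remove (3,1)
Op 3: place WQ@(2,0)
Op 4: place BN@(2,3)
Op 5: place WK@(2,1)
Op 6: remove (2,1)
Op 7: place WB@(4,4)
Op 8: place WB@(3,3)
Per-piece attacks for W:
  WQ@(2,0): attacks (2,1) (2,2) (2,3) (3,0) (4,0) (1,0) (0,0) (3,1) (4,2) (1,1) (0,2) [ray(0,1) blocked at (2,3)]
  WB@(3,3): attacks (4,4) (4,2) (2,4) (2,2) (1,1) (0,0) [ray(1,1) blocked at (4,4)]
  WB@(4,4): attacks (3,3) [ray(-1,-1) blocked at (3,3)]
Union (14 distinct): (0,0) (0,2) (1,0) (1,1) (2,1) (2,2) (2,3) (2,4) (3,0) (3,1) (3,3) (4,0) (4,2) (4,4)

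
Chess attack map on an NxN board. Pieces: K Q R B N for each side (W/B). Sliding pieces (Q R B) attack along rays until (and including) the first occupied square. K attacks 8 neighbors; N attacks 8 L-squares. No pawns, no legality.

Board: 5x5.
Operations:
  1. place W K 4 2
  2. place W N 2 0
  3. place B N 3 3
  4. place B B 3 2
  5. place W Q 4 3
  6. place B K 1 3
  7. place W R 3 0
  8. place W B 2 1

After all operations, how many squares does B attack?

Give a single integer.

Op 1: place WK@(4,2)
Op 2: place WN@(2,0)
Op 3: place BN@(3,3)
Op 4: place BB@(3,2)
Op 5: place WQ@(4,3)
Op 6: place BK@(1,3)
Op 7: place WR@(3,0)
Op 8: place WB@(2,1)
Per-piece attacks for B:
  BK@(1,3): attacks (1,4) (1,2) (2,3) (0,3) (2,4) (2,2) (0,4) (0,2)
  BB@(3,2): attacks (4,3) (4,1) (2,3) (1,4) (2,1) [ray(1,1) blocked at (4,3); ray(-1,-1) blocked at (2,1)]
  BN@(3,3): attacks (1,4) (4,1) (2,1) (1,2)
Union (11 distinct): (0,2) (0,3) (0,4) (1,2) (1,4) (2,1) (2,2) (2,3) (2,4) (4,1) (4,3)

Answer: 11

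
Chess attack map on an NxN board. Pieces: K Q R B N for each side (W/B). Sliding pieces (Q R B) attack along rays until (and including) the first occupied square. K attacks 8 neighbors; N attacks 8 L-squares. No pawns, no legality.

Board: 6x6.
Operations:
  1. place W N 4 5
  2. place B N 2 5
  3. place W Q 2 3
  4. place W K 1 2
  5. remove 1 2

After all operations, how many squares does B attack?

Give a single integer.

Op 1: place WN@(4,5)
Op 2: place BN@(2,5)
Op 3: place WQ@(2,3)
Op 4: place WK@(1,2)
Op 5: remove (1,2)
Per-piece attacks for B:
  BN@(2,5): attacks (3,3) (4,4) (1,3) (0,4)
Union (4 distinct): (0,4) (1,3) (3,3) (4,4)

Answer: 4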